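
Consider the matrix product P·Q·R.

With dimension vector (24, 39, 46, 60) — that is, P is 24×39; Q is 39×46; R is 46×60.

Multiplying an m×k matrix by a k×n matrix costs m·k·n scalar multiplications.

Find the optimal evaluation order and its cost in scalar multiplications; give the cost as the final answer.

109296

(P·(Q·R)): cost 163800.
((P·Q)·R): cost 109296.
Optimal: ((P·Q)·R) with cost 109296.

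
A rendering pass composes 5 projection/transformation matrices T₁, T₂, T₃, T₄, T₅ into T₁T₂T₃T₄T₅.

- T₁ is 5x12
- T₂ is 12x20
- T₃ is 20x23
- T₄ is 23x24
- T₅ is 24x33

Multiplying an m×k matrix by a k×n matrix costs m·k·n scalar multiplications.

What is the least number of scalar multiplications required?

Adjacent pairs: T₁T₂ = 5·12·20 = 1200; T₂T₃ = 12·20·23 = 5520; T₃T₄ = 20·23·24 = 11040; T₄T₅ = 23·24·33 = 18216.
Length 3: T₁..T₃: k=1: 0+5520+5·12·23=6900; k=2: 1200+0+5·20·23=3500 → min 3500 | T₂..T₄: k=2: 0+11040+12·20·24=16800; k=3: 5520+0+12·23·24=12144 → min 12144 | T₃..T₅: k=3: 0+18216+20·23·33=33396; k=4: 11040+0+20·24·33=26880 → min 26880.
Length 4: T₁..T₄: k=1: 0+12144+5·12·24=13584; k=2: 1200+11040+5·20·24=14640; k=3: 3500+0+5·23·24=6260 → min 6260 | T₂..T₅: k=2: 0+26880+12·20·33=34800; k=3: 5520+18216+12·23·33=32844; k=4: 12144+0+12·24·33=21648 → min 21648.
Length 5: T₁..T₅: k=1: 0+21648+5·12·33=23628; k=2: 1200+26880+5·20·33=31380; k=3: 3500+18216+5·23·33=25511; k=4: 6260+0+5·24·33=10220 → min 10220.
Optimal order: ((((T₁T₂)T₃)T₄)T₅) with cost 10220.

10220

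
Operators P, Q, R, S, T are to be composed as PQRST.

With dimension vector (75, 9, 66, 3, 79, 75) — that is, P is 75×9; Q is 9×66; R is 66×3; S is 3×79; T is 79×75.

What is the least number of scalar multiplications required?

38457

Adjacent pairs: PQ = 75·9·66 = 44550; QR = 9·66·3 = 1782; RS = 66·3·79 = 15642; ST = 3·79·75 = 17775.
Length 3: P..R: k=1: 0+1782+75·9·3=3807; k=2: 44550+0+75·66·3=59400 → min 3807 | Q..S: k=2: 0+15642+9·66·79=62568; k=3: 1782+0+9·3·79=3915 → min 3915 | R..T: k=3: 0+17775+66·3·75=32625; k=4: 15642+0+66·79·75=406692 → min 32625.
Length 4: P..S: k=1: 0+3915+75·9·79=57240; k=2: 44550+15642+75·66·79=451242; k=3: 3807+0+75·3·79=21582 → min 21582 | Q..T: k=2: 0+32625+9·66·75=77175; k=3: 1782+17775+9·3·75=21582; k=4: 3915+0+9·79·75=57240 → min 21582.
Length 5: P..T: k=1: 0+21582+75·9·75=72207; k=2: 44550+32625+75·66·75=448425; k=3: 3807+17775+75·3·75=38457; k=4: 21582+0+75·79·75=465957 → min 38457.
Optimal order: ((P(QR))(ST)) with cost 38457.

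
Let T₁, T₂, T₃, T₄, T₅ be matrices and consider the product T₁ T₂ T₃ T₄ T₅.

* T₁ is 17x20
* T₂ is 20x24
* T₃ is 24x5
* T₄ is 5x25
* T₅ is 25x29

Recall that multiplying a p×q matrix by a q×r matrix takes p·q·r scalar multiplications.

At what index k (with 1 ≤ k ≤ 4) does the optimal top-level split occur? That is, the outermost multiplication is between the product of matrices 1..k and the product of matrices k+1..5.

Adjacent pairs: T₁T₂ = 17·20·24 = 8160; T₂T₃ = 20·24·5 = 2400; T₃T₄ = 24·5·25 = 3000; T₄T₅ = 5·25·29 = 3625.
Length 3: T₁..T₃: k=1: 0+2400+17·20·5=4100; k=2: 8160+0+17·24·5=10200 → min 4100 | T₂..T₄: k=2: 0+3000+20·24·25=15000; k=3: 2400+0+20·5·25=4900 → min 4900 | T₃..T₅: k=3: 0+3625+24·5·29=7105; k=4: 3000+0+24·25·29=20400 → min 7105.
Length 4: T₁..T₄: k=1: 0+4900+17·20·25=13400; k=2: 8160+3000+17·24·25=21360; k=3: 4100+0+17·5·25=6225 → min 6225 | T₂..T₅: k=2: 0+7105+20·24·29=21025; k=3: 2400+3625+20·5·29=8925; k=4: 4900+0+20·25·29=19400 → min 8925.
Top-level splits: k=1: (T₁..T₁)·(T₂..T₅) → 0+8925+17·20·29 = 18785; k=2: (T₁..T₂)·(T₃..T₅) → 8160+7105+17·24·29 = 27097; k=3: (T₁..T₃)·(T₄..T₅) → 4100+3625+17·5·29 = 10190; k=4: (T₁..T₄)·(T₅..T₅) → 6225+0+17·25·29 = 18550.
Best split is after T₃, i.e. k = 3.

3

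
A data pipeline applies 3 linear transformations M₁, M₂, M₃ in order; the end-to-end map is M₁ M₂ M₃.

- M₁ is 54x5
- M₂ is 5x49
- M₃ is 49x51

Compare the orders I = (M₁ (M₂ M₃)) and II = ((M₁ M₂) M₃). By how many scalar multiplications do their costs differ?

121911

Order I = (M₁ (M₂ M₃)): (M₂ M₃): 5×49 by 49×51 → 5×51, cost 5·49·51 = 12495; (M₁ (M₂ M₃)): 54×5 by 5×51 → 54×51, cost 54·5·51 = 13770; cumulative 26265. Total 26265.
Order II = ((M₁ M₂) M₃): (M₁ M₂): 54×5 by 5×49 → 54×49, cost 54·5·49 = 13230; ((M₁ M₂) M₃): 54×49 by 49×51 → 54×51, cost 54·49·51 = 134946; cumulative 148176. Total 148176.
Difference: |26265 − 148176| = 121911.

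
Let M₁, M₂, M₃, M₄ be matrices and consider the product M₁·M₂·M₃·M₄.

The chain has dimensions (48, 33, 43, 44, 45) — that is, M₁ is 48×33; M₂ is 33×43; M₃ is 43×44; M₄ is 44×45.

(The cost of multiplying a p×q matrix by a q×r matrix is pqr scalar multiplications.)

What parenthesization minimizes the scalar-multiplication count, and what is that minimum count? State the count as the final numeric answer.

199056

Adjacent pairs: M₁M₂ = 48·33·43 = 68112; M₂M₃ = 33·43·44 = 62436; M₃M₄ = 43·44·45 = 85140.
Length 3: M₁..M₃: k=1: 0+62436+48·33·44=132132; k=2: 68112+0+48·43·44=158928 → min 132132 | M₂..M₄: k=2: 0+85140+33·43·45=148995; k=3: 62436+0+33·44·45=127776 → min 127776.
Length 4: M₁..M₄: k=1: 0+127776+48·33·45=199056; k=2: 68112+85140+48·43·45=246132; k=3: 132132+0+48·44·45=227172 → min 199056.
Optimal parenthesization: (M₁·((M₂·M₃)·M₄)) with cost 199056.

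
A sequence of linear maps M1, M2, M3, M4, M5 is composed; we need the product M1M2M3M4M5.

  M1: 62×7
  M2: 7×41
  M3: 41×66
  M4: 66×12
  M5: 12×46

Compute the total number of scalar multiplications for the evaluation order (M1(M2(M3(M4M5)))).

(M4M5): 66×12 by 12×46 → 66×46, cost 66·12·46 = 36432
(M3(M4M5)): 41×66 by 66×46 → 41×46, cost 41·66·46 = 124476; cumulative 160908
(M2(M3(M4M5))): 7×41 by 41×46 → 7×46, cost 7·41·46 = 13202; cumulative 174110
(M1(M2(M3(M4M5)))): 62×7 by 7×46 → 62×46, cost 62·7·46 = 19964; cumulative 194074
Total: 194074 scalar multiplications.

194074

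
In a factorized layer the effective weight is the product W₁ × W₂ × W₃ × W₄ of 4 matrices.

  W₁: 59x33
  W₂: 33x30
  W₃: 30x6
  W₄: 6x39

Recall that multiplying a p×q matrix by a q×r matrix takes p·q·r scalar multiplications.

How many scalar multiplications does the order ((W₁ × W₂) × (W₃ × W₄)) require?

134460

(W₁ × W₂): 59×33 by 33×30 → 59×30, cost 59·33·30 = 58410
(W₃ × W₄): 30×6 by 6×39 → 30×39, cost 30·6·39 = 7020
((W₁ × W₂) × (W₃ × W₄)): 59×30 by 30×39 → 59×39, cost 59·30·39 = 69030; cumulative 134460
Total: 134460 scalar multiplications.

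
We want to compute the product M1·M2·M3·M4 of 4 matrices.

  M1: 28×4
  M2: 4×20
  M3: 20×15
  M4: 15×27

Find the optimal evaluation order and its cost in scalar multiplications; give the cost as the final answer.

Adjacent pairs: M1M2 = 28·4·20 = 2240; M2M3 = 4·20·15 = 1200; M3M4 = 20·15·27 = 8100.
Length 3: M1..M3: k=1: 0+1200+28·4·15=2880; k=2: 2240+0+28·20·15=10640 → min 2880 | M2..M4: k=2: 0+8100+4·20·27=10260; k=3: 1200+0+4·15·27=2820 → min 2820.
Length 4: M1..M4: k=1: 0+2820+28·4·27=5844; k=2: 2240+8100+28·20·27=25460; k=3: 2880+0+28·15·27=14220 → min 5844.
Optimal parenthesization: (M1·((M2·M3)·M4)) with cost 5844.

5844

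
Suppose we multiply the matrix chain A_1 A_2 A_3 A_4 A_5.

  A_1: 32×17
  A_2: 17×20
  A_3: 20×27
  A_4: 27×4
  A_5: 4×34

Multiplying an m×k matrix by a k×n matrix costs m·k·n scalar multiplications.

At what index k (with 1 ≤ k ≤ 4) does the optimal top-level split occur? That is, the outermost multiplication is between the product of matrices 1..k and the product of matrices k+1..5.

4

Adjacent pairs: A_1A_2 = 32·17·20 = 10880; A_2A_3 = 17·20·27 = 9180; A_3A_4 = 20·27·4 = 2160; A_4A_5 = 27·4·34 = 3672.
Length 3: A_1..A_3: k=1: 0+9180+32·17·27=23868; k=2: 10880+0+32·20·27=28160 → min 23868 | A_2..A_4: k=2: 0+2160+17·20·4=3520; k=3: 9180+0+17·27·4=11016 → min 3520 | A_3..A_5: k=3: 0+3672+20·27·34=22032; k=4: 2160+0+20·4·34=4880 → min 4880.
Length 4: A_1..A_4: k=1: 0+3520+32·17·4=5696; k=2: 10880+2160+32·20·4=15600; k=3: 23868+0+32·27·4=27324 → min 5696 | A_2..A_5: k=2: 0+4880+17·20·34=16440; k=3: 9180+3672+17·27·34=28458; k=4: 3520+0+17·4·34=5832 → min 5832.
Top-level splits: k=1: (A_1..A_1)·(A_2..A_5) → 0+5832+32·17·34 = 24328; k=2: (A_1..A_2)·(A_3..A_5) → 10880+4880+32·20·34 = 37520; k=3: (A_1..A_3)·(A_4..A_5) → 23868+3672+32·27·34 = 56916; k=4: (A_1..A_4)·(A_5..A_5) → 5696+0+32·4·34 = 10048.
Best split is after A_4, i.e. k = 4.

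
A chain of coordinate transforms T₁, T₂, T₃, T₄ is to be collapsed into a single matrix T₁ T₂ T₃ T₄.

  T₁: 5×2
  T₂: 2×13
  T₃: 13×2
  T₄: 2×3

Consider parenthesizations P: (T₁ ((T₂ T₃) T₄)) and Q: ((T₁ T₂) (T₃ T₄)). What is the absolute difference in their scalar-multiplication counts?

Order P = (T₁ ((T₂ T₃) T₄)): (T₂ T₃): 2×13 by 13×2 → 2×2, cost 2·13·2 = 52; ((T₂ T₃) T₄): 2×2 by 2×3 → 2×3, cost 2·2·3 = 12; cumulative 64; (T₁ ((T₂ T₃) T₄)): 5×2 by 2×3 → 5×3, cost 5·2·3 = 30; cumulative 94. Total 94.
Order Q = ((T₁ T₂) (T₃ T₄)): (T₁ T₂): 5×2 by 2×13 → 5×13, cost 5·2·13 = 130; (T₃ T₄): 13×2 by 2×3 → 13×3, cost 13·2·3 = 78; ((T₁ T₂) (T₃ T₄)): 5×13 by 13×3 → 5×3, cost 5·13·3 = 195; cumulative 403. Total 403.
Difference: |94 − 403| = 309.

309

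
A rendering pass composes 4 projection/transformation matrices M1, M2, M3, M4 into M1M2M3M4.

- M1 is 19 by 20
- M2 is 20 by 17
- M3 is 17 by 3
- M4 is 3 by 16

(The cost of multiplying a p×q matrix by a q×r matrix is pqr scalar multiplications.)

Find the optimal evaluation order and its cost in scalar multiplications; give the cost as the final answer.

Adjacent pairs: M1M2 = 19·20·17 = 6460; M2M3 = 20·17·3 = 1020; M3M4 = 17·3·16 = 816.
Length 3: M1..M3: k=1: 0+1020+19·20·3=2160; k=2: 6460+0+19·17·3=7429 → min 2160 | M2..M4: k=2: 0+816+20·17·16=6256; k=3: 1020+0+20·3·16=1980 → min 1980.
Length 4: M1..M4: k=1: 0+1980+19·20·16=8060; k=2: 6460+816+19·17·16=12444; k=3: 2160+0+19·3·16=3072 → min 3072.
Optimal parenthesization: ((M1(M2M3))M4) with cost 3072.

3072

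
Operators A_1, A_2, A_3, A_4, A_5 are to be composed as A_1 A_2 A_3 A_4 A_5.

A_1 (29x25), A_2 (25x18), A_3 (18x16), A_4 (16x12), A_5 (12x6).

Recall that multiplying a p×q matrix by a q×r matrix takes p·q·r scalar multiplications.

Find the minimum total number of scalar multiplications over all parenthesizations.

9930

Adjacent pairs: A_1A_2 = 29·25·18 = 13050; A_2A_3 = 25·18·16 = 7200; A_3A_4 = 18·16·12 = 3456; A_4A_5 = 16·12·6 = 1152.
Length 3: A_1..A_3: k=1: 0+7200+29·25·16=18800; k=2: 13050+0+29·18·16=21402 → min 18800 | A_2..A_4: k=2: 0+3456+25·18·12=8856; k=3: 7200+0+25·16·12=12000 → min 8856 | A_3..A_5: k=3: 0+1152+18·16·6=2880; k=4: 3456+0+18·12·6=4752 → min 2880.
Length 4: A_1..A_4: k=1: 0+8856+29·25·12=17556; k=2: 13050+3456+29·18·12=22770; k=3: 18800+0+29·16·12=24368 → min 17556 | A_2..A_5: k=2: 0+2880+25·18·6=5580; k=3: 7200+1152+25·16·6=10752; k=4: 8856+0+25·12·6=10656 → min 5580.
Length 5: A_1..A_5: k=1: 0+5580+29·25·6=9930; k=2: 13050+2880+29·18·6=19062; k=3: 18800+1152+29·16·6=22736; k=4: 17556+0+29·12·6=19644 → min 9930.
Optimal order: (A_1 (A_2 (A_3 (A_4 A_5)))) with cost 9930.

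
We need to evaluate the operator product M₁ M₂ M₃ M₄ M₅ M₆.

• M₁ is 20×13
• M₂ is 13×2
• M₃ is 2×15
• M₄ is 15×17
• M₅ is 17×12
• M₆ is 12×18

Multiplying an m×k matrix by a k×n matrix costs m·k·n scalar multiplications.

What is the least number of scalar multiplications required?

2590

Adjacent pairs: M₁M₂ = 20·13·2 = 520; M₂M₃ = 13·2·15 = 390; M₃M₄ = 2·15·17 = 510; M₄M₅ = 15·17·12 = 3060; M₅M₆ = 17·12·18 = 3672.
Length 3: M₁..M₃: k=1: 0+390+20·13·15=4290; k=2: 520+0+20·2·15=1120 → min 1120 | M₂..M₄: k=2: 0+510+13·2·17=952; k=3: 390+0+13·15·17=3705 → min 952 | M₃..M₅: k=3: 0+3060+2·15·12=3420; k=4: 510+0+2·17·12=918 → min 918 | M₄..M₆: k=4: 0+3672+15·17·18=8262; k=5: 3060+0+15·12·18=6300 → min 6300.
Length 4: M₁..M₄: k=1: 0+952+20·13·17=5372; k=2: 520+510+20·2·17=1710; k=3: 1120+0+20·15·17=6220 → min 1710 | M₂..M₅: k=2: 0+918+13·2·12=1230; k=3: 390+3060+13·15·12=5790; k=4: 952+0+13·17·12=3604 → min 1230 | M₃..M₆: k=3: 0+6300+2·15·18=6840; k=4: 510+3672+2·17·18=4794; k=5: 918+0+2·12·18=1350 → min 1350.
Length 5: M₁..M₅: k=1: 0+1230+20·13·12=4350; k=2: 520+918+20·2·12=1918; k=3: 1120+3060+20·15·12=7780; k=4: 1710+0+20·17·12=5790 → min 1918 | M₂..M₆: k=2: 0+1350+13·2·18=1818; k=3: 390+6300+13·15·18=10200; k=4: 952+3672+13·17·18=8602; k=5: 1230+0+13·12·18=4038 → min 1818.
Length 6: M₁..M₆: k=1: 0+1818+20·13·18=6498; k=2: 520+1350+20·2·18=2590; k=3: 1120+6300+20·15·18=12820; k=4: 1710+3672+20·17·18=11502; k=5: 1918+0+20·12·18=6238 → min 2590.
Optimal order: ((M₁ M₂) (((M₃ M₄) M₅) M₆)) with cost 2590.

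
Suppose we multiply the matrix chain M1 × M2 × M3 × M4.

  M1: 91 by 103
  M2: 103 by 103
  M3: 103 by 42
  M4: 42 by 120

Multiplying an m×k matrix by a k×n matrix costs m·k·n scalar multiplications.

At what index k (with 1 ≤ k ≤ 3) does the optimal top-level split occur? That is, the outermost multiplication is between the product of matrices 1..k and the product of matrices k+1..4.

Adjacent pairs: M1M2 = 91·103·103 = 965419; M2M3 = 103·103·42 = 445578; M3M4 = 103·42·120 = 519120.
Length 3: M1..M3: k=1: 0+445578+91·103·42=839244; k=2: 965419+0+91·103·42=1359085 → min 839244 | M2..M4: k=2: 0+519120+103·103·120=1792200; k=3: 445578+0+103·42·120=964698 → min 964698.
Top-level splits: k=1: (M1..M1)·(M2..M4) → 0+964698+91·103·120 = 2089458; k=2: (M1..M2)·(M3..M4) → 965419+519120+91·103·120 = 2609299; k=3: (M1..M3)·(M4..M4) → 839244+0+91·42·120 = 1297884.
Best split is after M3, i.e. k = 3.

3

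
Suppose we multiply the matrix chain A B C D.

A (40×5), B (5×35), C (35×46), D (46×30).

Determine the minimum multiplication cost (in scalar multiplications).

Adjacent pairs: AB = 40·5·35 = 7000; BC = 5·35·46 = 8050; CD = 35·46·30 = 48300.
Length 3: A..C: k=1: 0+8050+40·5·46=17250; k=2: 7000+0+40·35·46=71400 → min 17250 | B..D: k=2: 0+48300+5·35·30=53550; k=3: 8050+0+5·46·30=14950 → min 14950.
Length 4: A..D: k=1: 0+14950+40·5·30=20950; k=2: 7000+48300+40·35·30=97300; k=3: 17250+0+40·46·30=72450 → min 20950.
Optimal order: (A ((B C) D)) with cost 20950.

20950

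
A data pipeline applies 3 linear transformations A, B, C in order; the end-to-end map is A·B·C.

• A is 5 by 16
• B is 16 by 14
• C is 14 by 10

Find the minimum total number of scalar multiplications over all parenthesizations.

1820

Order (A·(B·C)): (B·C): 16×14 by 14×10 → 16×10, cost 16·14·10 = 2240; (A·(B·C)): 5×16 by 16×10 → 5×10, cost 5·16·10 = 800; cumulative 3040. Total 3040.
Order ((A·B)·C): (A·B): 5×16 by 16×14 → 5×14, cost 5·16·14 = 1120; ((A·B)·C): 5×14 by 14×10 → 5×10, cost 5·14·10 = 700; cumulative 1820. Total 1820.
Minimum: 1820.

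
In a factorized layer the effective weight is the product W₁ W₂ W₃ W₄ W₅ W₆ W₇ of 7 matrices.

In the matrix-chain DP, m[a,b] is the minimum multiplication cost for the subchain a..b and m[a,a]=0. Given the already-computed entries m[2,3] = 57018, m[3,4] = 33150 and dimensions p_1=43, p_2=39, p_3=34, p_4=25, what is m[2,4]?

75075

m[2,4] = min over k∈[2,3] of m[2,k]+m[k+1,4]+p_{1}·p_k·p_{4}.
k=2: 0 + 33150 + 43·39·25 = 75075; k=3: 57018 + 0 + 43·34·25 = 93568.
Minimum: 75075 at k=2.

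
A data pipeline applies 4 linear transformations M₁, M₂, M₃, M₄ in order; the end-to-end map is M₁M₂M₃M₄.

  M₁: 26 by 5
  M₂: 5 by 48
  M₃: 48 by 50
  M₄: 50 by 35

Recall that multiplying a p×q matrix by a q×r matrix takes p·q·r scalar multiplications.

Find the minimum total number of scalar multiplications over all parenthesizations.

Adjacent pairs: M₁M₂ = 26·5·48 = 6240; M₂M₃ = 5·48·50 = 12000; M₃M₄ = 48·50·35 = 84000.
Length 3: M₁..M₃: k=1: 0+12000+26·5·50=18500; k=2: 6240+0+26·48·50=68640 → min 18500 | M₂..M₄: k=2: 0+84000+5·48·35=92400; k=3: 12000+0+5·50·35=20750 → min 20750.
Length 4: M₁..M₄: k=1: 0+20750+26·5·35=25300; k=2: 6240+84000+26·48·35=133920; k=3: 18500+0+26·50·35=64000 → min 25300.
Optimal order: (M₁((M₂M₃)M₄)) with cost 25300.

25300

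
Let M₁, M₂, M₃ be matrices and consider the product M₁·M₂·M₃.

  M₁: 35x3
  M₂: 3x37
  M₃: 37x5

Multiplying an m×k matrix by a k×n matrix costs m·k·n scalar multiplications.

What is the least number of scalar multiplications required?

Order (M₁·(M₂·M₃)): (M₂·M₃): 3×37 by 37×5 → 3×5, cost 3·37·5 = 555; (M₁·(M₂·M₃)): 35×3 by 3×5 → 35×5, cost 35·3·5 = 525; cumulative 1080. Total 1080.
Order ((M₁·M₂)·M₃): (M₁·M₂): 35×3 by 3×37 → 35×37, cost 35·3·37 = 3885; ((M₁·M₂)·M₃): 35×37 by 37×5 → 35×5, cost 35·37·5 = 6475; cumulative 10360. Total 10360.
Minimum: 1080.

1080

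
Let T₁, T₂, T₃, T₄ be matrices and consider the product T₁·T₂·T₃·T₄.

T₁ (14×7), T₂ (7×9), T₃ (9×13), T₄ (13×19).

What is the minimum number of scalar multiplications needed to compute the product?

4410

Adjacent pairs: T₁T₂ = 14·7·9 = 882; T₂T₃ = 7·9·13 = 819; T₃T₄ = 9·13·19 = 2223.
Length 3: T₁..T₃: k=1: 0+819+14·7·13=2093; k=2: 882+0+14·9·13=2520 → min 2093 | T₂..T₄: k=2: 0+2223+7·9·19=3420; k=3: 819+0+7·13·19=2548 → min 2548.
Length 4: T₁..T₄: k=1: 0+2548+14·7·19=4410; k=2: 882+2223+14·9·19=5499; k=3: 2093+0+14·13·19=5551 → min 4410.
Optimal order: (T₁·((T₂·T₃)·T₄)) with cost 4410.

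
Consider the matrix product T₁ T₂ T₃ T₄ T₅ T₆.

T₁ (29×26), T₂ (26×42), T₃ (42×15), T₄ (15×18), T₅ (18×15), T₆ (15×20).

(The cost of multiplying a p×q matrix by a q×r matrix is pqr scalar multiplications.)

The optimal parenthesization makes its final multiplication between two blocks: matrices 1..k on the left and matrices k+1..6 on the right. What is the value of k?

Adjacent pairs: T₁T₂ = 29·26·42 = 31668; T₂T₃ = 26·42·15 = 16380; T₃T₄ = 42·15·18 = 11340; T₄T₅ = 15·18·15 = 4050; T₅T₆ = 18·15·20 = 5400.
Length 3: T₁..T₃: k=1: 0+16380+29·26·15=27690; k=2: 31668+0+29·42·15=49938 → min 27690 | T₂..T₄: k=2: 0+11340+26·42·18=30996; k=3: 16380+0+26·15·18=23400 → min 23400 | T₃..T₅: k=3: 0+4050+42·15·15=13500; k=4: 11340+0+42·18·15=22680 → min 13500 | T₄..T₆: k=4: 0+5400+15·18·20=10800; k=5: 4050+0+15·15·20=8550 → min 8550.
Length 4: T₁..T₄: k=1: 0+23400+29·26·18=36972; k=2: 31668+11340+29·42·18=64932; k=3: 27690+0+29·15·18=35520 → min 35520 | T₂..T₅: k=2: 0+13500+26·42·15=29880; k=3: 16380+4050+26·15·15=26280; k=4: 23400+0+26·18·15=30420 → min 26280 | T₃..T₆: k=3: 0+8550+42·15·20=21150; k=4: 11340+5400+42·18·20=31860; k=5: 13500+0+42·15·20=26100 → min 21150.
Length 5: T₁..T₅: k=1: 0+26280+29·26·15=37590; k=2: 31668+13500+29·42·15=63438; k=3: 27690+4050+29·15·15=38265; k=4: 35520+0+29·18·15=43350 → min 37590 | T₂..T₆: k=2: 0+21150+26·42·20=42990; k=3: 16380+8550+26·15·20=32730; k=4: 23400+5400+26·18·20=38160; k=5: 26280+0+26·15·20=34080 → min 32730.
Top-level splits: k=1: (T₁..T₁)·(T₂..T₆) → 0+32730+29·26·20 = 47810; k=2: (T₁..T₂)·(T₃..T₆) → 31668+21150+29·42·20 = 77178; k=3: (T₁..T₃)·(T₄..T₆) → 27690+8550+29·15·20 = 44940; k=4: (T₁..T₄)·(T₅..T₆) → 35520+5400+29·18·20 = 51360; k=5: (T₁..T₅)·(T₆..T₆) → 37590+0+29·15·20 = 46290.
Best split is after T₃, i.e. k = 3.

3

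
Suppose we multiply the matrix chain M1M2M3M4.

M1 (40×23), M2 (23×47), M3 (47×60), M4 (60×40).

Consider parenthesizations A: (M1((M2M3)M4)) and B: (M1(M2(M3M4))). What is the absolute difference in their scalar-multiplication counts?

35980

Order A = (M1((M2M3)M4)): (M2M3): 23×47 by 47×60 → 23×60, cost 23·47·60 = 64860; ((M2M3)M4): 23×60 by 60×40 → 23×40, cost 23·60·40 = 55200; cumulative 120060; (M1((M2M3)M4)): 40×23 by 23×40 → 40×40, cost 40·23·40 = 36800; cumulative 156860. Total 156860.
Order B = (M1(M2(M3M4))): (M3M4): 47×60 by 60×40 → 47×40, cost 47·60·40 = 112800; (M2(M3M4)): 23×47 by 47×40 → 23×40, cost 23·47·40 = 43240; cumulative 156040; (M1(M2(M3M4))): 40×23 by 23×40 → 40×40, cost 40·23·40 = 36800; cumulative 192840. Total 192840.
Difference: |156860 − 192840| = 35980.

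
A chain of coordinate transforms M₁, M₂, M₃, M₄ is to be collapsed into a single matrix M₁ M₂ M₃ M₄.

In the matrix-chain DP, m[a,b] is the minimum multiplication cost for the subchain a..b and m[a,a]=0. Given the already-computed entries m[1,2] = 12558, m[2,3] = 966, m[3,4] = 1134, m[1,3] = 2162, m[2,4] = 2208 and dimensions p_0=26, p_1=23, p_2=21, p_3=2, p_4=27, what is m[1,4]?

m[1,4] = min over k∈[1,3] of m[1,k]+m[k+1,4]+p_{0}·p_k·p_{4}.
k=1: 0 + 2208 + 26·23·27 = 18354; k=2: 12558 + 1134 + 26·21·27 = 28434; k=3: 2162 + 0 + 26·2·27 = 3566.
Minimum: 3566 at k=3.

3566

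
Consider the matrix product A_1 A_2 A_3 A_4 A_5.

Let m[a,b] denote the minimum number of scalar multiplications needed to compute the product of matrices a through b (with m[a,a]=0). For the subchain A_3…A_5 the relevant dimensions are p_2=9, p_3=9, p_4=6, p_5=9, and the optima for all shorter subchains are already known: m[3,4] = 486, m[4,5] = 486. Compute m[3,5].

972

m[3,5] = min over k∈[3,4] of m[3,k]+m[k+1,5]+p_{2}·p_k·p_{5}.
k=3: 0 + 486 + 9·9·9 = 1215; k=4: 486 + 0 + 9·6·9 = 972.
Minimum: 972 at k=4.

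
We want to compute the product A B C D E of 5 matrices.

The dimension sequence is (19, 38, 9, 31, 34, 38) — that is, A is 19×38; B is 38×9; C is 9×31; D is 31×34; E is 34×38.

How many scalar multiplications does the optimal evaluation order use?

34110

Adjacent pairs: AB = 19·38·9 = 6498; BC = 38·9·31 = 10602; CD = 9·31·34 = 9486; DE = 31·34·38 = 40052.
Length 3: A..C: k=1: 0+10602+19·38·31=32984; k=2: 6498+0+19·9·31=11799 → min 11799 | B..D: k=2: 0+9486+38·9·34=21114; k=3: 10602+0+38·31·34=50654 → min 21114 | C..E: k=3: 0+40052+9·31·38=50654; k=4: 9486+0+9·34·38=21114 → min 21114.
Length 4: A..D: k=1: 0+21114+19·38·34=45662; k=2: 6498+9486+19·9·34=21798; k=3: 11799+0+19·31·34=31825 → min 21798 | B..E: k=2: 0+21114+38·9·38=34110; k=3: 10602+40052+38·31·38=95418; k=4: 21114+0+38·34·38=70210 → min 34110.
Length 5: A..E: k=1: 0+34110+19·38·38=61546; k=2: 6498+21114+19·9·38=34110; k=3: 11799+40052+19·31·38=74233; k=4: 21798+0+19·34·38=46346 → min 34110.
Optimal order: ((A B) ((C D) E)) with cost 34110.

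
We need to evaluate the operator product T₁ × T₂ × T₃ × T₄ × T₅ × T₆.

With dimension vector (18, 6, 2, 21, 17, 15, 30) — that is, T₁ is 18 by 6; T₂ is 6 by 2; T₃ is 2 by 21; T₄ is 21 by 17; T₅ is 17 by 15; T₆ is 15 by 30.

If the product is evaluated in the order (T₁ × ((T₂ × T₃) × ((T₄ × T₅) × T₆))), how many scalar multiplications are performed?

22077

(T₂ × T₃): 6×2 by 2×21 → 6×21, cost 6·2·21 = 252
(T₄ × T₅): 21×17 by 17×15 → 21×15, cost 21·17·15 = 5355
((T₄ × T₅) × T₆): 21×15 by 15×30 → 21×30, cost 21·15·30 = 9450; cumulative 14805
((T₂ × T₃) × ((T₄ × T₅) × T₆)): 6×21 by 21×30 → 6×30, cost 6·21·30 = 3780; cumulative 18837
(T₁ × ((T₂ × T₃) × ((T₄ × T₅) × T₆))): 18×6 by 6×30 → 18×30, cost 18·6·30 = 3240; cumulative 22077
Total: 22077 scalar multiplications.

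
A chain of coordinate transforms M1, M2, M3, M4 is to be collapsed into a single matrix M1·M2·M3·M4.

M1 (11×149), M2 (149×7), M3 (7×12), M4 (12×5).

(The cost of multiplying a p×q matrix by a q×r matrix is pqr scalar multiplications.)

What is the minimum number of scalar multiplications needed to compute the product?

12278

Adjacent pairs: M1M2 = 11·149·7 = 11473; M2M3 = 149·7·12 = 12516; M3M4 = 7·12·5 = 420.
Length 3: M1..M3: k=1: 0+12516+11·149·12=32184; k=2: 11473+0+11·7·12=12397 → min 12397 | M2..M4: k=2: 0+420+149·7·5=5635; k=3: 12516+0+149·12·5=21456 → min 5635.
Length 4: M1..M4: k=1: 0+5635+11·149·5=13830; k=2: 11473+420+11·7·5=12278; k=3: 12397+0+11·12·5=13057 → min 12278.
Optimal order: ((M1·M2)·(M3·M4)) with cost 12278.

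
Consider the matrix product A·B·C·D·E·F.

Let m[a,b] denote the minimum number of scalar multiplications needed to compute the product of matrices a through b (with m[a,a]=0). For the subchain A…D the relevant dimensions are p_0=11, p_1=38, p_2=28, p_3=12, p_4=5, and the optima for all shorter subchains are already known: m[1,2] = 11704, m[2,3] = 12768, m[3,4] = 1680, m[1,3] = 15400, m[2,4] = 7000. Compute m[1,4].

m[1,4] = min over k∈[1,3] of m[1,k]+m[k+1,4]+p_{0}·p_k·p_{4}.
k=1: 0 + 7000 + 11·38·5 = 9090; k=2: 11704 + 1680 + 11·28·5 = 14924; k=3: 15400 + 0 + 11·12·5 = 16060.
Minimum: 9090 at k=1.

9090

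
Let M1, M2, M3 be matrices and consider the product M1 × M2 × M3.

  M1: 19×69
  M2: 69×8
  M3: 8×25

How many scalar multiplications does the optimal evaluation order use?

14288

Order (M1 × (M2 × M3)): (M2 × M3): 69×8 by 8×25 → 69×25, cost 69·8·25 = 13800; (M1 × (M2 × M3)): 19×69 by 69×25 → 19×25, cost 19·69·25 = 32775; cumulative 46575. Total 46575.
Order ((M1 × M2) × M3): (M1 × M2): 19×69 by 69×8 → 19×8, cost 19·69·8 = 10488; ((M1 × M2) × M3): 19×8 by 8×25 → 19×25, cost 19·8·25 = 3800; cumulative 14288. Total 14288.
Minimum: 14288.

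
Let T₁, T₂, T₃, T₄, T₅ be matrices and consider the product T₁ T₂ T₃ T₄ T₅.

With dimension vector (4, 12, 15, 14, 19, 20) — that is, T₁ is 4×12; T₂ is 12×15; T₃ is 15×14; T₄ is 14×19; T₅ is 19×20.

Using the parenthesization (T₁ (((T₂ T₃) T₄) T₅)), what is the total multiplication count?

(T₂ T₃): 12×15 by 15×14 → 12×14, cost 12·15·14 = 2520
((T₂ T₃) T₄): 12×14 by 14×19 → 12×19, cost 12·14·19 = 3192; cumulative 5712
(((T₂ T₃) T₄) T₅): 12×19 by 19×20 → 12×20, cost 12·19·20 = 4560; cumulative 10272
(T₁ (((T₂ T₃) T₄) T₅)): 4×12 by 12×20 → 4×20, cost 4·12·20 = 960; cumulative 11232
Total: 11232 scalar multiplications.

11232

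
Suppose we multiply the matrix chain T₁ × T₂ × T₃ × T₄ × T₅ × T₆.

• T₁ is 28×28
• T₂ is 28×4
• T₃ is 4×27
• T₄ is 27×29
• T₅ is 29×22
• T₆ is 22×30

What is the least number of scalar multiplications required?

Adjacent pairs: T₁T₂ = 28·28·4 = 3136; T₂T₃ = 28·4·27 = 3024; T₃T₄ = 4·27·29 = 3132; T₄T₅ = 27·29·22 = 17226; T₅T₆ = 29·22·30 = 19140.
Length 3: T₁..T₃: k=1: 0+3024+28·28·27=24192; k=2: 3136+0+28·4·27=6160 → min 6160 | T₂..T₄: k=2: 0+3132+28·4·29=6380; k=3: 3024+0+28·27·29=24948 → min 6380 | T₃..T₅: k=3: 0+17226+4·27·22=19602; k=4: 3132+0+4·29·22=5684 → min 5684 | T₄..T₆: k=4: 0+19140+27·29·30=42630; k=5: 17226+0+27·22·30=35046 → min 35046.
Length 4: T₁..T₄: k=1: 0+6380+28·28·29=29116; k=2: 3136+3132+28·4·29=9516; k=3: 6160+0+28·27·29=28084 → min 9516 | T₂..T₅: k=2: 0+5684+28·4·22=8148; k=3: 3024+17226+28·27·22=36882; k=4: 6380+0+28·29·22=24244 → min 8148 | T₃..T₆: k=3: 0+35046+4·27·30=38286; k=4: 3132+19140+4·29·30=25752; k=5: 5684+0+4·22·30=8324 → min 8324.
Length 5: T₁..T₅: k=1: 0+8148+28·28·22=25396; k=2: 3136+5684+28·4·22=11284; k=3: 6160+17226+28·27·22=40018; k=4: 9516+0+28·29·22=27380 → min 11284 | T₂..T₆: k=2: 0+8324+28·4·30=11684; k=3: 3024+35046+28·27·30=60750; k=4: 6380+19140+28·29·30=49880; k=5: 8148+0+28·22·30=26628 → min 11684.
Length 6: T₁..T₆: k=1: 0+11684+28·28·30=35204; k=2: 3136+8324+28·4·30=14820; k=3: 6160+35046+28·27·30=63886; k=4: 9516+19140+28·29·30=53016; k=5: 11284+0+28·22·30=29764 → min 14820.
Optimal order: ((T₁ × T₂) × (((T₃ × T₄) × T₅) × T₆)) with cost 14820.

14820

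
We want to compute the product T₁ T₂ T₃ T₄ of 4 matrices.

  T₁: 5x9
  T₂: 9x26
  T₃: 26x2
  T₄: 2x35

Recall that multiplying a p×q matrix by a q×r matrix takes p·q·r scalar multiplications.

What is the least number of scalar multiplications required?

908

Adjacent pairs: T₁T₂ = 5·9·26 = 1170; T₂T₃ = 9·26·2 = 468; T₃T₄ = 26·2·35 = 1820.
Length 3: T₁..T₃: k=1: 0+468+5·9·2=558; k=2: 1170+0+5·26·2=1430 → min 558 | T₂..T₄: k=2: 0+1820+9·26·35=10010; k=3: 468+0+9·2·35=1098 → min 1098.
Length 4: T₁..T₄: k=1: 0+1098+5·9·35=2673; k=2: 1170+1820+5·26·35=7540; k=3: 558+0+5·2·35=908 → min 908.
Optimal order: ((T₁ (T₂ T₃)) T₄) with cost 908.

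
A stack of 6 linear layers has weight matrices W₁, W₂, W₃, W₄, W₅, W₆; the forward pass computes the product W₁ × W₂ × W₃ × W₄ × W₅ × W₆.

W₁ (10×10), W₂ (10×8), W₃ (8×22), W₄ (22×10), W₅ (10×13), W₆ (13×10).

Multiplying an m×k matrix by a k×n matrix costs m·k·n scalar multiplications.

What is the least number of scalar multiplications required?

Adjacent pairs: W₁W₂ = 10·10·8 = 800; W₂W₃ = 10·8·22 = 1760; W₃W₄ = 8·22·10 = 1760; W₄W₅ = 22·10·13 = 2860; W₅W₆ = 10·13·10 = 1300.
Length 3: W₁..W₃: k=1: 0+1760+10·10·22=3960; k=2: 800+0+10·8·22=2560 → min 2560 | W₂..W₄: k=2: 0+1760+10·8·10=2560; k=3: 1760+0+10·22·10=3960 → min 2560 | W₃..W₅: k=3: 0+2860+8·22·13=5148; k=4: 1760+0+8·10·13=2800 → min 2800 | W₄..W₆: k=4: 0+1300+22·10·10=3500; k=5: 2860+0+22·13·10=5720 → min 3500.
Length 4: W₁..W₄: k=1: 0+2560+10·10·10=3560; k=2: 800+1760+10·8·10=3360; k=3: 2560+0+10·22·10=4760 → min 3360 | W₂..W₅: k=2: 0+2800+10·8·13=3840; k=3: 1760+2860+10·22·13=7480; k=4: 2560+0+10·10·13=3860 → min 3840 | W₃..W₆: k=3: 0+3500+8·22·10=5260; k=4: 1760+1300+8·10·10=3860; k=5: 2800+0+8·13·10=3840 → min 3840.
Length 5: W₁..W₅: k=1: 0+3840+10·10·13=5140; k=2: 800+2800+10·8·13=4640; k=3: 2560+2860+10·22·13=8280; k=4: 3360+0+10·10·13=4660 → min 4640 | W₂..W₆: k=2: 0+3840+10·8·10=4640; k=3: 1760+3500+10·22·10=7460; k=4: 2560+1300+10·10·10=4860; k=5: 3840+0+10·13·10=5140 → min 4640.
Length 6: W₁..W₆: k=1: 0+4640+10·10·10=5640; k=2: 800+3840+10·8·10=5440; k=3: 2560+3500+10·22·10=8260; k=4: 3360+1300+10·10·10=5660; k=5: 4640+0+10·13·10=5940 → min 5440.
Optimal order: ((W₁ × W₂) × (((W₃ × W₄) × W₅) × W₆)) with cost 5440.

5440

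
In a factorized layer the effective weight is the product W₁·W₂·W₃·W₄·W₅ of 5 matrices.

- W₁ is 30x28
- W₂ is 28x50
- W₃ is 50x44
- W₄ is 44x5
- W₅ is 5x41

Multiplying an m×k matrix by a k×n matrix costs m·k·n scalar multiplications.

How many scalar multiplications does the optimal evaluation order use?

28350

Adjacent pairs: W₁W₂ = 30·28·50 = 42000; W₂W₃ = 28·50·44 = 61600; W₃W₄ = 50·44·5 = 11000; W₄W₅ = 44·5·41 = 9020.
Length 3: W₁..W₃: k=1: 0+61600+30·28·44=98560; k=2: 42000+0+30·50·44=108000 → min 98560 | W₂..W₄: k=2: 0+11000+28·50·5=18000; k=3: 61600+0+28·44·5=67760 → min 18000 | W₃..W₅: k=3: 0+9020+50·44·41=99220; k=4: 11000+0+50·5·41=21250 → min 21250.
Length 4: W₁..W₄: k=1: 0+18000+30·28·5=22200; k=2: 42000+11000+30·50·5=60500; k=3: 98560+0+30·44·5=105160 → min 22200 | W₂..W₅: k=2: 0+21250+28·50·41=78650; k=3: 61600+9020+28·44·41=121132; k=4: 18000+0+28·5·41=23740 → min 23740.
Length 5: W₁..W₅: k=1: 0+23740+30·28·41=58180; k=2: 42000+21250+30·50·41=124750; k=3: 98560+9020+30·44·41=161700; k=4: 22200+0+30·5·41=28350 → min 28350.
Optimal order: ((W₁·(W₂·(W₃·W₄)))·W₅) with cost 28350.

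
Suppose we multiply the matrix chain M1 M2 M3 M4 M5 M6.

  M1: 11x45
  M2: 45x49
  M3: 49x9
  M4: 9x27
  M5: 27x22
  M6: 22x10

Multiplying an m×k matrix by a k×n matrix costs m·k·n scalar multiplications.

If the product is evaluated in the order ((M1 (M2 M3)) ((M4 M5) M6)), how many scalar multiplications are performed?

(M2 M3): 45×49 by 49×9 → 45×9, cost 45·49·9 = 19845
(M1 (M2 M3)): 11×45 by 45×9 → 11×9, cost 11·45·9 = 4455; cumulative 24300
(M4 M5): 9×27 by 27×22 → 9×22, cost 9·27·22 = 5346
((M4 M5) M6): 9×22 by 22×10 → 9×10, cost 9·22·10 = 1980; cumulative 7326
((M1 (M2 M3)) ((M4 M5) M6)): 11×9 by 9×10 → 11×10, cost 11·9·10 = 990; cumulative 32616
Total: 32616 scalar multiplications.

32616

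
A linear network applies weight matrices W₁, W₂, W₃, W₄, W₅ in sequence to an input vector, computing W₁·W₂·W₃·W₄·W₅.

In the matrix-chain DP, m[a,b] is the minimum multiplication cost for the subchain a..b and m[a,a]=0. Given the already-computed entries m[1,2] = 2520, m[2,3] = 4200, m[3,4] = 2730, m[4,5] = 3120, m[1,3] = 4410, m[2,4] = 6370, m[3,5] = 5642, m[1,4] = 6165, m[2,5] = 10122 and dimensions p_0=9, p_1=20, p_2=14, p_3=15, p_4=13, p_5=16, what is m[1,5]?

m[1,5] = min over k∈[1,4] of m[1,k]+m[k+1,5]+p_{0}·p_k·p_{5}.
k=1: 0 + 10122 + 9·20·16 = 13002; k=2: 2520 + 5642 + 9·14·16 = 10178; k=3: 4410 + 3120 + 9·15·16 = 9690; k=4: 6165 + 0 + 9·13·16 = 8037.
Minimum: 8037 at k=4.

8037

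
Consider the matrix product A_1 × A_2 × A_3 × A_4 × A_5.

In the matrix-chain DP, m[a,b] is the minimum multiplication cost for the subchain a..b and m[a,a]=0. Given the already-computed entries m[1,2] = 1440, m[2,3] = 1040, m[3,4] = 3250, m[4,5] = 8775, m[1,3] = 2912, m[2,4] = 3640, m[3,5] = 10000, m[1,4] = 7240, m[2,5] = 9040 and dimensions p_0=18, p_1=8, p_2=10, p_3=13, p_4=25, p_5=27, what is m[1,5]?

m[1,5] = min over k∈[1,4] of m[1,k]+m[k+1,5]+p_{0}·p_k·p_{5}.
k=1: 0 + 9040 + 18·8·27 = 12928; k=2: 1440 + 10000 + 18·10·27 = 16300; k=3: 2912 + 8775 + 18·13·27 = 18005; k=4: 7240 + 0 + 18·25·27 = 19390.
Minimum: 12928 at k=1.

12928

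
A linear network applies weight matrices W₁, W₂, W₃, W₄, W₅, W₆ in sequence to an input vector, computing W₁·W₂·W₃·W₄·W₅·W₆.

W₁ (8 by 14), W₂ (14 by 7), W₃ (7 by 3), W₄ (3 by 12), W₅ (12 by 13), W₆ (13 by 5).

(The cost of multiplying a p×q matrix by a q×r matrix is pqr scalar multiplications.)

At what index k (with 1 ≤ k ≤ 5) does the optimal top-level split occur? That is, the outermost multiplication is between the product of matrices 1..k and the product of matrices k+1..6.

3

Adjacent pairs: W₁W₂ = 8·14·7 = 784; W₂W₃ = 14·7·3 = 294; W₃W₄ = 7·3·12 = 252; W₄W₅ = 3·12·13 = 468; W₅W₆ = 12·13·5 = 780.
Length 3: W₁..W₃: k=1: 0+294+8·14·3=630; k=2: 784+0+8·7·3=952 → min 630 | W₂..W₄: k=2: 0+252+14·7·12=1428; k=3: 294+0+14·3·12=798 → min 798 | W₃..W₅: k=3: 0+468+7·3·13=741; k=4: 252+0+7·12·13=1344 → min 741 | W₄..W₆: k=4: 0+780+3·12·5=960; k=5: 468+0+3·13·5=663 → min 663.
Length 4: W₁..W₄: k=1: 0+798+8·14·12=2142; k=2: 784+252+8·7·12=1708; k=3: 630+0+8·3·12=918 → min 918 | W₂..W₅: k=2: 0+741+14·7·13=2015; k=3: 294+468+14·3·13=1308; k=4: 798+0+14·12·13=2982 → min 1308 | W₃..W₆: k=3: 0+663+7·3·5=768; k=4: 252+780+7·12·5=1452; k=5: 741+0+7·13·5=1196 → min 768.
Length 5: W₁..W₅: k=1: 0+1308+8·14·13=2764; k=2: 784+741+8·7·13=2253; k=3: 630+468+8·3·13=1410; k=4: 918+0+8·12·13=2166 → min 1410 | W₂..W₆: k=2: 0+768+14·7·5=1258; k=3: 294+663+14·3·5=1167; k=4: 798+780+14·12·5=2418; k=5: 1308+0+14·13·5=2218 → min 1167.
Top-level splits: k=1: (W₁..W₁)·(W₂..W₆) → 0+1167+8·14·5 = 1727; k=2: (W₁..W₂)·(W₃..W₆) → 784+768+8·7·5 = 1832; k=3: (W₁..W₃)·(W₄..W₆) → 630+663+8·3·5 = 1413; k=4: (W₁..W₄)·(W₅..W₆) → 918+780+8·12·5 = 2178; k=5: (W₁..W₅)·(W₆..W₆) → 1410+0+8·13·5 = 1930.
Best split is after W₃, i.e. k = 3.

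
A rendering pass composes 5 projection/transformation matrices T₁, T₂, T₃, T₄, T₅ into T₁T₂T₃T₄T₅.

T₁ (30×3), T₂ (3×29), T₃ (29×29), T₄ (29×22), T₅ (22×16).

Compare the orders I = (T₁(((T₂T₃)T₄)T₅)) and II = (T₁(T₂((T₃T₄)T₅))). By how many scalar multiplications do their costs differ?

Order I = (T₁(((T₂T₃)T₄)T₅)): (T₂T₃): 3×29 by 29×29 → 3×29, cost 3·29·29 = 2523; ((T₂T₃)T₄): 3×29 by 29×22 → 3×22, cost 3·29·22 = 1914; cumulative 4437; (((T₂T₃)T₄)T₅): 3×22 by 22×16 → 3×16, cost 3·22·16 = 1056; cumulative 5493; (T₁(((T₂T₃)T₄)T₅)): 30×3 by 3×16 → 30×16, cost 30·3·16 = 1440; cumulative 6933. Total 6933.
Order II = (T₁(T₂((T₃T₄)T₅))): (T₃T₄): 29×29 by 29×22 → 29×22, cost 29·29·22 = 18502; ((T₃T₄)T₅): 29×22 by 22×16 → 29×16, cost 29·22·16 = 10208; cumulative 28710; (T₂((T₃T₄)T₅)): 3×29 by 29×16 → 3×16, cost 3·29·16 = 1392; cumulative 30102; (T₁(T₂((T₃T₄)T₅))): 30×3 by 3×16 → 30×16, cost 30·3·16 = 1440; cumulative 31542. Total 31542.
Difference: |6933 − 31542| = 24609.

24609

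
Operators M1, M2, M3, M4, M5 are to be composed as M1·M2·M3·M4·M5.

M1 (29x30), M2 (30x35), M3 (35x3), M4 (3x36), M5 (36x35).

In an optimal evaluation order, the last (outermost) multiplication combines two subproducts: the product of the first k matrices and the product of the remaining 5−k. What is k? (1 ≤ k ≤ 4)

Adjacent pairs: M1M2 = 29·30·35 = 30450; M2M3 = 30·35·3 = 3150; M3M4 = 35·3·36 = 3780; M4M5 = 3·36·35 = 3780.
Length 3: M1..M3: k=1: 0+3150+29·30·3=5760; k=2: 30450+0+29·35·3=33495 → min 5760 | M2..M4: k=2: 0+3780+30·35·36=41580; k=3: 3150+0+30·3·36=6390 → min 6390 | M3..M5: k=3: 0+3780+35·3·35=7455; k=4: 3780+0+35·36·35=47880 → min 7455.
Length 4: M1..M4: k=1: 0+6390+29·30·36=37710; k=2: 30450+3780+29·35·36=70770; k=3: 5760+0+29·3·36=8892 → min 8892 | M2..M5: k=2: 0+7455+30·35·35=44205; k=3: 3150+3780+30·3·35=10080; k=4: 6390+0+30·36·35=44190 → min 10080.
Top-level splits: k=1: (M1..M1)·(M2..M5) → 0+10080+29·30·35 = 40530; k=2: (M1..M2)·(M3..M5) → 30450+7455+29·35·35 = 73430; k=3: (M1..M3)·(M4..M5) → 5760+3780+29·3·35 = 12585; k=4: (M1..M4)·(M5..M5) → 8892+0+29·36·35 = 45432.
Best split is after M3, i.e. k = 3.

3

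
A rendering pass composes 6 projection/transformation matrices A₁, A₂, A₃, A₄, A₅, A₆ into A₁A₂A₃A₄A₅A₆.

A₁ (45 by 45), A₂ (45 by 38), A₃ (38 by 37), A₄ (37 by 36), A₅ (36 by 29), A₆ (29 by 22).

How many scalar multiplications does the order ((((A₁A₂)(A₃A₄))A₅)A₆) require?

(A₁A₂): 45×45 by 45×38 → 45×38, cost 45·45·38 = 76950
(A₃A₄): 38×37 by 37×36 → 38×36, cost 38·37·36 = 50616
((A₁A₂)(A₃A₄)): 45×38 by 38×36 → 45×36, cost 45·38·36 = 61560; cumulative 189126
(((A₁A₂)(A₃A₄))A₅): 45×36 by 36×29 → 45×29, cost 45·36·29 = 46980; cumulative 236106
((((A₁A₂)(A₃A₄))A₅)A₆): 45×29 by 29×22 → 45×22, cost 45·29·22 = 28710; cumulative 264816
Total: 264816 scalar multiplications.

264816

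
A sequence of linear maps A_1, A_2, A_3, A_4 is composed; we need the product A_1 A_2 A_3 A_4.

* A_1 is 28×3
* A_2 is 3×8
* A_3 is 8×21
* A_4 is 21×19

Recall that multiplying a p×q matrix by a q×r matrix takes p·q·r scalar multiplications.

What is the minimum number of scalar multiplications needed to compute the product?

Adjacent pairs: A_1A_2 = 28·3·8 = 672; A_2A_3 = 3·8·21 = 504; A_3A_4 = 8·21·19 = 3192.
Length 3: A_1..A_3: k=1: 0+504+28·3·21=2268; k=2: 672+0+28·8·21=5376 → min 2268 | A_2..A_4: k=2: 0+3192+3·8·19=3648; k=3: 504+0+3·21·19=1701 → min 1701.
Length 4: A_1..A_4: k=1: 0+1701+28·3·19=3297; k=2: 672+3192+28·8·19=8120; k=3: 2268+0+28·21·19=13440 → min 3297.
Optimal order: (A_1 ((A_2 A_3) A_4)) with cost 3297.

3297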